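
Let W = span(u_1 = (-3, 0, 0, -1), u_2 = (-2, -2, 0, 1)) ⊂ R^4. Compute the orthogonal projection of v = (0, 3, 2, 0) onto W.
proj_W(v) = (6/13, 24/13, 0, -18/13)

Set up U = [u_1 | ... | u_2] ∈ R^(4×2). The projector onto W = col(U) is P = U (U^T U)^(-1) U^T.
Compute U^T U =
  [10, 5]
  [5, 9],
and U^T v = (0, -6).
Solve U^T U · c = U^T v for the coefficients: c = (6/13, -12/13). The projection is proj_W(v) = U c.
Check: (v - proj_W(v)) · u_1 = 0  (should be 0).
Check: (v - proj_W(v)) · u_2 = 0  (should be 0).
Result: proj_W(v) = (6/13, 24/13, 0, -18/13).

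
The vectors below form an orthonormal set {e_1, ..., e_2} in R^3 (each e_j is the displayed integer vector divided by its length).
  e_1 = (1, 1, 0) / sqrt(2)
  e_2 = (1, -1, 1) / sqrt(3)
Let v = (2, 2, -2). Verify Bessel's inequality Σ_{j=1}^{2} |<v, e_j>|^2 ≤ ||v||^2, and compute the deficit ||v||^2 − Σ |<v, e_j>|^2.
Σ |<v, e_j>|^2 = 28/3; ||v||^2 = 12; deficit = 8/3

Write each e_j = u_j / sqrt(<u_j, u_j>) where u_j is the displayed integer vector. Then <v, e_j> = <v, u_j> / sqrt(<u_j, u_j>), so |<v, e_j>|^2 = <v, u_j>^2 / <u_j, u_j>.
Coefficients: <v, e_1> = 4/sqrt(2), <v, e_2> = -2/sqrt(3).
Square and sum: Σ |<v, e_j>|^2 = 28/3.
Compute ||v||^2 = v·v = 12.
Deficit = 12 − 28/3 = 8/3 ≥ 0, confirming Bessel's inequality. (The deficit equals ||v − Σ <v,e_j> e_j||^2, the squared distance from v to span{e_j}.)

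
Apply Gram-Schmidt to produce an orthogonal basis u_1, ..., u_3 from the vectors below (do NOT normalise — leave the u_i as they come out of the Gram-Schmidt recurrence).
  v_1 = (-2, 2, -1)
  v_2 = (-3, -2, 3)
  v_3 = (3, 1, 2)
Orthogonal basis:
  u_1 = (-2, 2, -1)
  u_2 = (-29/9, -16/9, 26/9)
  u_3 = (164/197, 369/197, 410/197)

Apply the Gram-Schmidt recurrence
  u_1 = v_1
  u_i = v_i − Σ_{j<i} ((v_i · u_j) / (u_j · u_j)) · u_j.

Step by step this gives:
  u_1 = (-2, 2, -1)
  u_2 = (-29/9, -16/9, 26/9)
  u_3 = (164/197, 369/197, 410/197)

Orthogonality check:
  u_2 · u_1 = 0 (should be 0)
  u_3 · u_1 = 0 (should be 0)
  u_3 · u_2 = 0 (should be 0)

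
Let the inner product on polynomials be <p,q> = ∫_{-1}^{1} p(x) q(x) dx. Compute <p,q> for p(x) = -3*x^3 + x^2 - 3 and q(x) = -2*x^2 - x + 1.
<p,q> = -14/15

Expand the product: p(x)·q(x) = 6*x^5 + x^4 - 4*x^3 + 7*x^2 + 3*x - 3.
∫_{-1}^{1} of each monomial x^k gives [2/(k+1) if k even, 0 if k odd]. Integrating term-by-term (or equivalently evaluating the antiderivative F(x) = x^6 + x^5/5 - x^4 + 7*x^3/3 + 3*x^2/2 - 3*x at the endpoints):
  F(1) − F(−1) = 31/30 − (59/30) = -14/15.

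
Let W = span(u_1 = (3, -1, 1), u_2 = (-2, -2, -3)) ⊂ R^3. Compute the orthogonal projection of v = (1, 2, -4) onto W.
proj_W(v) = (-39/46, -27/46, -24/23)

Set up U = [u_1 | ... | u_2] ∈ R^(3×2). The projector onto W = col(U) is P = U (U^T U)^(-1) U^T.
Compute U^T U =
  [11, -7]
  [-7, 17],
and U^T v = (-3, 6).
Solve U^T U · c = U^T v for the coefficients: c = (-3/46, 15/46). The projection is proj_W(v) = U c.
Check: (v - proj_W(v)) · u_1 = 0  (should be 0).
Check: (v - proj_W(v)) · u_2 = 0  (should be 0).
Result: proj_W(v) = (-39/46, -27/46, -24/23).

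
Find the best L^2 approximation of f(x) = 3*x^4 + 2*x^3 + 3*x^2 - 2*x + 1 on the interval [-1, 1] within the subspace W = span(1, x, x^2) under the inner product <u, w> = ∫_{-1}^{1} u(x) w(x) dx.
g(x) = 39*x^2/7 - 4*x/5 + 26/35

The best approximation g ∈ W is the orthogonal projection of f onto W. Writing g = a_0 + a_1 x + a_2 x^2, the coefficients solve the normal equations G · a = b where
  G_{ij} = <φ_i, φ_j> and b_i = <f, φ_i>, with φ_0 = 1, φ_1 = x, φ_2 = x^2.
G =
  [2, 0, 2/3]
  [0, 2/3, 0]
  [2/3, 0, 2/5],
b = (26/5, -8/15, 286/105).
Solving gives a_0 = 26/35, a_1 = -4/5, a_2 = 39/7, so
  g(x) = 39*x^2/7 - 4*x/5 + 26/35.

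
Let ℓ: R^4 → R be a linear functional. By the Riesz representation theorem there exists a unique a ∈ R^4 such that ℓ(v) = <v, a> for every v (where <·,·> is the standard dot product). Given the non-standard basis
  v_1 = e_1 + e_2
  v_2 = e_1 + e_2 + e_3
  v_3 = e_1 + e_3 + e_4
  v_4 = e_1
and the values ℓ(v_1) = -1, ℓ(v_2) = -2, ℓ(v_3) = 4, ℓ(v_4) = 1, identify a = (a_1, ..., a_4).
a = (1, -2, -1, 4)

Write a = (a_1, ..., a_4) in the standard basis. For each basis vector v_i, ℓ(v_i) = <v_i, a> is a linear equation in the a_j's. Collect the n equations into a matrix system V a = ℓ, where row i of V is v_i (expressed in the standard basis). Since V is invertible (lower-triangular with 1s on the diagonal, up to permutation), solve by back-substitution:
  V =
[[1, 1, 0, 0],
 [1, 1, 1, 0],
 [1, 0, 1, 1],
 [1, 0, 0, 0]]
  V a = (-1, -2, 4, 1)
Solving gives a = (1, -2, -1, 4).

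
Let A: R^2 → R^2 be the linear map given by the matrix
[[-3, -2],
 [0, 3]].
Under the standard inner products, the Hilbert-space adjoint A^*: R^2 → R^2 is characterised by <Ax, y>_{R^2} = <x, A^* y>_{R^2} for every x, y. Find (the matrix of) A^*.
A^* = A^T =
[[-3, 0],
 [-2, 3]]

For real matrices with standard dot products, the defining identity <Ax, y> = <x, A^* y> gives (Ax)^T y = x^T (A^*) y, i.e. x^T A^T y = x^T (A^*) y. Since this holds for all x, y, we must have A^* = A^T. Therefore
A^* =
[[-3, 0],
 [-2, 3]].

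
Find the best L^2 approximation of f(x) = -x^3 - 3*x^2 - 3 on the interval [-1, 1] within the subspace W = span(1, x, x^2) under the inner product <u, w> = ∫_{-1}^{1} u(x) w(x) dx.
g(x) = -3*x^2 - 3*x/5 - 3

The best approximation g ∈ W is the orthogonal projection of f onto W. Writing g = a_0 + a_1 x + a_2 x^2, the coefficients solve the normal equations G · a = b where
  G_{ij} = <φ_i, φ_j> and b_i = <f, φ_i>, with φ_0 = 1, φ_1 = x, φ_2 = x^2.
G =
  [2, 0, 2/3]
  [0, 2/3, 0]
  [2/3, 0, 2/5],
b = (-8, -2/5, -16/5).
Solving gives a_0 = -3, a_1 = -3/5, a_2 = -3, so
  g(x) = -3*x^2 - 3*x/5 - 3.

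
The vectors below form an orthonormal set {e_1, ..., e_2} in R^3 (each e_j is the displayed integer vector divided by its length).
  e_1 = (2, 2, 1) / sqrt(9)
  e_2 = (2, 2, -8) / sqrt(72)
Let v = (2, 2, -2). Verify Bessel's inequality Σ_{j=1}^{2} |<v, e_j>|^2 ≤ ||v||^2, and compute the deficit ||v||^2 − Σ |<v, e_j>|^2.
Σ |<v, e_j>|^2 = 12; ||v||^2 = 12; deficit = 0

Write each e_j = u_j / sqrt(<u_j, u_j>) where u_j is the displayed integer vector. Then <v, e_j> = <v, u_j> / sqrt(<u_j, u_j>), so |<v, e_j>|^2 = <v, u_j>^2 / <u_j, u_j>.
Coefficients: <v, e_1> = 6/sqrt(9), <v, e_2> = 24/sqrt(72).
Square and sum: Σ |<v, e_j>|^2 = 12.
Compute ||v||^2 = v·v = 12.
Deficit = 12 − 12 = 0 ≥ 0, confirming Bessel's inequality. (The deficit equals ||v − Σ <v,e_j> e_j||^2, the squared distance from v to span{e_j}.)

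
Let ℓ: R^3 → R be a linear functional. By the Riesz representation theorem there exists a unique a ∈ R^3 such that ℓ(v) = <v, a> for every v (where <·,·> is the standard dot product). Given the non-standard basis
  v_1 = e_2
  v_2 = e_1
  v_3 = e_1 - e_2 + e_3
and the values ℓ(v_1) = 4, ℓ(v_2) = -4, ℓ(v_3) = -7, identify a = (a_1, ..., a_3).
a = (-4, 4, 1)

Write a = (a_1, ..., a_3) in the standard basis. For each basis vector v_i, ℓ(v_i) = <v_i, a> is a linear equation in the a_j's. Collect the n equations into a matrix system V a = ℓ, where row i of V is v_i (expressed in the standard basis). Since V is invertible (lower-triangular with 1s on the diagonal, up to permutation), solve by back-substitution:
  V =
[[0, 1, 0],
 [1, 0, 0],
 [1, -1, 1]]
  V a = (4, -4, -7)
Solving gives a = (-4, 4, 1).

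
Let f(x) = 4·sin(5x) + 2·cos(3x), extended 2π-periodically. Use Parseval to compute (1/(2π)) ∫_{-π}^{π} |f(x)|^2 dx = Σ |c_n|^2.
Σ |c_n|^2 = 10

Expand |f|^2 and use orthogonality of {sin(nx), cos(mx)} on [-π, π]:
  ∫_{-π}^{π} sin(nx)^2 dx = π, ∫ cos(mx)^2 dx = π, and cross terms integrate to 0.
So ∫_{-π}^{π} f(x)^2 dx = 4^2 · π + 2^2 · π = (16 + 4)π.
Divide by 2π: (16 + 4)/2 = 10.
By Parseval, this equals Σ |c_n|^2.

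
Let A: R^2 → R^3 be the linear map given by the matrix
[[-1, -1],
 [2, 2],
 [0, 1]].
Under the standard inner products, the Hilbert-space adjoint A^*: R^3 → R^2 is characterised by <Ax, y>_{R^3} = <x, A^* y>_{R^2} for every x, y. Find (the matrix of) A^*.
A^* = A^T =
[[-1, 2, 0],
 [-1, 2, 1]]

For real matrices with standard dot products, the defining identity <Ax, y> = <x, A^* y> gives (Ax)^T y = x^T (A^*) y, i.e. x^T A^T y = x^T (A^*) y. Since this holds for all x, y, we must have A^* = A^T. Therefore
A^* =
[[-1, 2, 0],
 [-1, 2, 1]].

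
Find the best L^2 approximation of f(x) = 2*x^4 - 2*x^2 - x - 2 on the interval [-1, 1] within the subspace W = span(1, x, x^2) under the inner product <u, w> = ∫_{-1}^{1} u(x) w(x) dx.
g(x) = -2*x^2/7 - x - 76/35

The best approximation g ∈ W is the orthogonal projection of f onto W. Writing g = a_0 + a_1 x + a_2 x^2, the coefficients solve the normal equations G · a = b where
  G_{ij} = <φ_i, φ_j> and b_i = <f, φ_i>, with φ_0 = 1, φ_1 = x, φ_2 = x^2.
G =
  [2, 0, 2/3]
  [0, 2/3, 0]
  [2/3, 0, 2/5],
b = (-68/15, -2/3, -164/105).
Solving gives a_0 = -76/35, a_1 = -1, a_2 = -2/7, so
  g(x) = -2*x^2/7 - x - 76/35.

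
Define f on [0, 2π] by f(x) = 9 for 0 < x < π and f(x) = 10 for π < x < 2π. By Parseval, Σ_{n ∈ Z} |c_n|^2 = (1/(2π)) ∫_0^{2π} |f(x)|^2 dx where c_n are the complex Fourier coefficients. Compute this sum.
Σ |c_n|^2 = 181/2

Parseval equates the L^2 energy of f (normalised by 1/(2π)) with the ℓ^2 sum of its Fourier coefficients: (1/(2π)) ∫_0^{2π} |f|^2 = Σ |c_n|^2.
Compute the left side: (1/(2π)) [∫_0^π 9^2 dx + ∫_π^{2π} 10^2 dx] = (1/(2π)) · (81π + 100π) = (81 + 100)/2 = 181/2.
So Σ_{n ∈ Z} |c_n|^2 = 181/2.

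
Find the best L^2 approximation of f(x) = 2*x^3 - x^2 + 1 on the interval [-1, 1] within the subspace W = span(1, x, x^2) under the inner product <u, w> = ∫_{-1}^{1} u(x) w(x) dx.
g(x) = -x^2 + 6*x/5 + 1

The best approximation g ∈ W is the orthogonal projection of f onto W. Writing g = a_0 + a_1 x + a_2 x^2, the coefficients solve the normal equations G · a = b where
  G_{ij} = <φ_i, φ_j> and b_i = <f, φ_i>, with φ_0 = 1, φ_1 = x, φ_2 = x^2.
G =
  [2, 0, 2/3]
  [0, 2/3, 0]
  [2/3, 0, 2/5],
b = (4/3, 4/5, 4/15).
Solving gives a_0 = 1, a_1 = 6/5, a_2 = -1, so
  g(x) = -x^2 + 6*x/5 + 1.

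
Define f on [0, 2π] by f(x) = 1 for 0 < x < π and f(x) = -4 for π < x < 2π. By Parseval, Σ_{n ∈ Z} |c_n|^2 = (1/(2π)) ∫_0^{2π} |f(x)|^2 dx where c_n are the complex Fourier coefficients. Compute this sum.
Σ |c_n|^2 = 17/2

Parseval equates the L^2 energy of f (normalised by 1/(2π)) with the ℓ^2 sum of its Fourier coefficients: (1/(2π)) ∫_0^{2π} |f|^2 = Σ |c_n|^2.
Compute the left side: (1/(2π)) [∫_0^π 1^2 dx + ∫_π^{2π} (-4)^2 dx] = (1/(2π)) · (1π + 16π) = (1 + 16)/2 = 17/2.
So Σ_{n ∈ Z} |c_n|^2 = 17/2.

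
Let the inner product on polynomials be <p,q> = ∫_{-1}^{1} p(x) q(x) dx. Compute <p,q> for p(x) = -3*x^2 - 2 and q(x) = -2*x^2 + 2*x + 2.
<p,q> = -104/15

Expand the product: p(x)·q(x) = 6*x^4 - 6*x^3 - 2*x^2 - 4*x - 4.
∫_{-1}^{1} of each monomial x^k gives [2/(k+1) if k even, 0 if k odd]. Integrating term-by-term (or equivalently evaluating the antiderivative F(x) = 6*x^5/5 - 3*x^4/2 - 2*x^3/3 - 2*x^2 - 4*x at the endpoints):
  F(1) − F(−1) = -209/30 − (-1/30) = -104/15.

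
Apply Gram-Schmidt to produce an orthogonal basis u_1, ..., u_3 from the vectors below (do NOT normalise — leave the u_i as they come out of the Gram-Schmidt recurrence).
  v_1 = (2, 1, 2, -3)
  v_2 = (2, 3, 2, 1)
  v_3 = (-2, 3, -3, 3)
Orthogonal basis:
  u_1 = (2, 1, 2, -3)
  u_2 = (10/9, 23/9, 10/9, 7/3)
  u_3 = (-12/13, 148/65, -25/13, -74/65)

Apply the Gram-Schmidt recurrence
  u_1 = v_1
  u_i = v_i − Σ_{j<i} ((v_i · u_j) / (u_j · u_j)) · u_j.

Step by step this gives:
  u_1 = (2, 1, 2, -3)
  u_2 = (10/9, 23/9, 10/9, 7/3)
  u_3 = (-12/13, 148/65, -25/13, -74/65)

Orthogonality check:
  u_2 · u_1 = 0 (should be 0)
  u_3 · u_1 = 0 (should be 0)
  u_3 · u_2 = 0 (should be 0)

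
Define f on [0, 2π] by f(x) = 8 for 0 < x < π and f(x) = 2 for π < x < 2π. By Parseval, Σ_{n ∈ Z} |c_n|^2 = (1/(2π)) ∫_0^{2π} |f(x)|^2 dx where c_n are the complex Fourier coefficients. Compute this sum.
Σ |c_n|^2 = 34

Parseval equates the L^2 energy of f (normalised by 1/(2π)) with the ℓ^2 sum of its Fourier coefficients: (1/(2π)) ∫_0^{2π} |f|^2 = Σ |c_n|^2.
Compute the left side: (1/(2π)) [∫_0^π 8^2 dx + ∫_π^{2π} 2^2 dx] = (1/(2π)) · (64π + 4π) = (64 + 4)/2 = 34.
So Σ_{n ∈ Z} |c_n|^2 = 34.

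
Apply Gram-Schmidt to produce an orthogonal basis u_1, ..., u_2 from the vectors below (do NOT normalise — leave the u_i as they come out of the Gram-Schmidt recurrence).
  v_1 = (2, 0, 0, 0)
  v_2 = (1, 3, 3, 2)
Orthogonal basis:
  u_1 = (2, 0, 0, 0)
  u_2 = (0, 3, 3, 2)

Apply the Gram-Schmidt recurrence
  u_1 = v_1
  u_i = v_i − Σ_{j<i} ((v_i · u_j) / (u_j · u_j)) · u_j.

Step by step this gives:
  u_1 = (2, 0, 0, 0)
  u_2 = (0, 3, 3, 2)

Orthogonality check:
  u_2 · u_1 = 0 (should be 0)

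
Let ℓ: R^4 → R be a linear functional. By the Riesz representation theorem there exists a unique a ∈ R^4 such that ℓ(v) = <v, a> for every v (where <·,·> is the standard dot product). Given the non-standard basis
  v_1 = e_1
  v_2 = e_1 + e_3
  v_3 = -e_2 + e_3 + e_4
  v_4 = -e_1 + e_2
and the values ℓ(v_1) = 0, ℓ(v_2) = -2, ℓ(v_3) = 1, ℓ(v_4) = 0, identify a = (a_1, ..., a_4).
a = (0, 0, -2, 3)

Write a = (a_1, ..., a_4) in the standard basis. For each basis vector v_i, ℓ(v_i) = <v_i, a> is a linear equation in the a_j's. Collect the n equations into a matrix system V a = ℓ, where row i of V is v_i (expressed in the standard basis). Since V is invertible (lower-triangular with 1s on the diagonal, up to permutation), solve by back-substitution:
  V =
[[1, 0, 0, 0],
 [1, 0, 1, 0],
 [0, -1, 1, 1],
 [-1, 1, 0, 0]]
  V a = (0, -2, 1, 0)
Solving gives a = (0, 0, -2, 3).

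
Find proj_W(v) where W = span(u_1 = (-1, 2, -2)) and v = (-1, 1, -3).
proj_W(v) = (-1, 2, -2)

Set up U = [u_1 | ... | u_1] ∈ R^(3×1). The projector onto W = col(U) is P = U (U^T U)^(-1) U^T.
Compute U^T U =
  [9],
and U^T v = (9).
Solve U^T U · c = U^T v for the coefficients: c = (1). The projection is proj_W(v) = U c.
Check: (v - proj_W(v)) · u_1 = 0  (should be 0).
Result: proj_W(v) = (-1, 2, -2).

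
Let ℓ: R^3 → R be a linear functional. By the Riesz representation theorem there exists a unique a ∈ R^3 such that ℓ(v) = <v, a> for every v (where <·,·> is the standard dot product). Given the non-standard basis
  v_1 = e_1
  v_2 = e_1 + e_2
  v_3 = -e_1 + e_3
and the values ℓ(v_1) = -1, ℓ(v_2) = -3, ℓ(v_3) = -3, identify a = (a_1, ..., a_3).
a = (-1, -2, -4)

Write a = (a_1, ..., a_3) in the standard basis. For each basis vector v_i, ℓ(v_i) = <v_i, a> is a linear equation in the a_j's. Collect the n equations into a matrix system V a = ℓ, where row i of V is v_i (expressed in the standard basis). Since V is invertible (lower-triangular with 1s on the diagonal, up to permutation), solve by back-substitution:
  V =
[[1, 0, 0],
 [1, 1, 0],
 [-1, 0, 1]]
  V a = (-1, -3, -3)
Solving gives a = (-1, -2, -4).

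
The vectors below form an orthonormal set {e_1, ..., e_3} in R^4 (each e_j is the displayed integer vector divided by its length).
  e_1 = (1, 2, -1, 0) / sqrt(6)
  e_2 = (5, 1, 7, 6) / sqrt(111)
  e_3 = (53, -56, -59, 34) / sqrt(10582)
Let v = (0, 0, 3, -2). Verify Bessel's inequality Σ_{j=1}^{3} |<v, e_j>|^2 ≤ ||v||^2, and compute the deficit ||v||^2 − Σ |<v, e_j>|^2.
Σ |<v, e_j>|^2 = 1130/143; ||v||^2 = 13; deficit = 729/143

Write each e_j = u_j / sqrt(<u_j, u_j>) where u_j is the displayed integer vector. Then <v, e_j> = <v, u_j> / sqrt(<u_j, u_j>), so |<v, e_j>|^2 = <v, u_j>^2 / <u_j, u_j>.
Coefficients: <v, e_1> = -3/sqrt(6), <v, e_2> = 9/sqrt(111), <v, e_3> = -245/sqrt(10582).
Square and sum: Σ |<v, e_j>|^2 = 1130/143.
Compute ||v||^2 = v·v = 13.
Deficit = 13 − 1130/143 = 729/143 ≥ 0, confirming Bessel's inequality. (The deficit equals ||v − Σ <v,e_j> e_j||^2, the squared distance from v to span{e_j}.)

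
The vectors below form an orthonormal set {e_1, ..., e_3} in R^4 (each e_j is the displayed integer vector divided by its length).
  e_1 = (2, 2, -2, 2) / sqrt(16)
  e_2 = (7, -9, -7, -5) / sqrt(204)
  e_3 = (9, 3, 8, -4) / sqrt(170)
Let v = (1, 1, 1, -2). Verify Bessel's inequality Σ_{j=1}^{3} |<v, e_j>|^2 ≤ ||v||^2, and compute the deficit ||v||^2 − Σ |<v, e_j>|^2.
Σ |<v, e_j>|^2 = 73/15; ||v||^2 = 7; deficit = 32/15

Write each e_j = u_j / sqrt(<u_j, u_j>) where u_j is the displayed integer vector. Then <v, e_j> = <v, u_j> / sqrt(<u_j, u_j>), so |<v, e_j>|^2 = <v, u_j>^2 / <u_j, u_j>.
Coefficients: <v, e_1> = -2/sqrt(16), <v, e_2> = 1/sqrt(204), <v, e_3> = 28/sqrt(170).
Square and sum: Σ |<v, e_j>|^2 = 73/15.
Compute ||v||^2 = v·v = 7.
Deficit = 7 − 73/15 = 32/15 ≥ 0, confirming Bessel's inequality. (The deficit equals ||v − Σ <v,e_j> e_j||^2, the squared distance from v to span{e_j}.)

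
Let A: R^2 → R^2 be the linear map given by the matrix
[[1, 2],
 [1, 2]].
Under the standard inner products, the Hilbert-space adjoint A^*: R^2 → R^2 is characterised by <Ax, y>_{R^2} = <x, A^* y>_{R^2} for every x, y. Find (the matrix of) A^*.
A^* = A^T =
[[1, 1],
 [2, 2]]

For real matrices with standard dot products, the defining identity <Ax, y> = <x, A^* y> gives (Ax)^T y = x^T (A^*) y, i.e. x^T A^T y = x^T (A^*) y. Since this holds for all x, y, we must have A^* = A^T. Therefore
A^* =
[[1, 1],
 [2, 2]].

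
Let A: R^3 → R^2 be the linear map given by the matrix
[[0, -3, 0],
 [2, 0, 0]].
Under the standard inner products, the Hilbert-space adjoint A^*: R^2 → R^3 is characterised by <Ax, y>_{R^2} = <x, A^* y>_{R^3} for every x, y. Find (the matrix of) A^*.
A^* = A^T =
[[0, 2],
 [-3, 0],
 [0, 0]]

For real matrices with standard dot products, the defining identity <Ax, y> = <x, A^* y> gives (Ax)^T y = x^T (A^*) y, i.e. x^T A^T y = x^T (A^*) y. Since this holds for all x, y, we must have A^* = A^T. Therefore
A^* =
[[0, 2],
 [-3, 0],
 [0, 0]].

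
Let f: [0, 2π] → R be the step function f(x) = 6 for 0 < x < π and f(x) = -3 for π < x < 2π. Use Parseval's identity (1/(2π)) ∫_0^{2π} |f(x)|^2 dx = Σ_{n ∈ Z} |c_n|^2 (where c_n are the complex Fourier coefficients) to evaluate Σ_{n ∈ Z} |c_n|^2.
Σ |c_n|^2 = 45/2

Parseval equates the L^2 energy of f (normalised by 1/(2π)) with the ℓ^2 sum of its Fourier coefficients: (1/(2π)) ∫_0^{2π} |f|^2 = Σ |c_n|^2.
Compute the left side: (1/(2π)) [∫_0^π 6^2 dx + ∫_π^{2π} (-3)^2 dx] = (1/(2π)) · (36π + 9π) = (36 + 9)/2 = 45/2.
So Σ_{n ∈ Z} |c_n|^2 = 45/2.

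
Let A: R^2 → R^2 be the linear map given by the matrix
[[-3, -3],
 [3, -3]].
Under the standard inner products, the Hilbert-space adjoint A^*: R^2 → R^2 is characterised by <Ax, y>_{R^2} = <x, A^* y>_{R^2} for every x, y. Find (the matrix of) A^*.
A^* = A^T =
[[-3, 3],
 [-3, -3]]

For real matrices with standard dot products, the defining identity <Ax, y> = <x, A^* y> gives (Ax)^T y = x^T (A^*) y, i.e. x^T A^T y = x^T (A^*) y. Since this holds for all x, y, we must have A^* = A^T. Therefore
A^* =
[[-3, 3],
 [-3, -3]].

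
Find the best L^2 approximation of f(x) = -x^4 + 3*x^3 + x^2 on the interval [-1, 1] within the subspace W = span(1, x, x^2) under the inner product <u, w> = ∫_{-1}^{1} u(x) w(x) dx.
g(x) = x^2/7 + 9*x/5 + 3/35

The best approximation g ∈ W is the orthogonal projection of f onto W. Writing g = a_0 + a_1 x + a_2 x^2, the coefficients solve the normal equations G · a = b where
  G_{ij} = <φ_i, φ_j> and b_i = <f, φ_i>, with φ_0 = 1, φ_1 = x, φ_2 = x^2.
G =
  [2, 0, 2/3]
  [0, 2/3, 0]
  [2/3, 0, 2/5],
b = (4/15, 6/5, 4/35).
Solving gives a_0 = 3/35, a_1 = 9/5, a_2 = 1/7, so
  g(x) = x^2/7 + 9*x/5 + 3/35.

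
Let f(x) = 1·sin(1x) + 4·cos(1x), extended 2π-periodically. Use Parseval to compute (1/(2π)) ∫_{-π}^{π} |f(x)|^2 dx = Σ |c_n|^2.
Σ |c_n|^2 = 17/2

Expand |f|^2 and use orthogonality of {sin(nx), cos(mx)} on [-π, π]:
  ∫_{-π}^{π} sin(nx)^2 dx = π, ∫ cos(mx)^2 dx = π, and cross terms integrate to 0.
So ∫_{-π}^{π} f(x)^2 dx = 1^2 · π + 4^2 · π = (1 + 16)π.
Divide by 2π: (1 + 16)/2 = 17/2.
By Parseval, this equals Σ |c_n|^2.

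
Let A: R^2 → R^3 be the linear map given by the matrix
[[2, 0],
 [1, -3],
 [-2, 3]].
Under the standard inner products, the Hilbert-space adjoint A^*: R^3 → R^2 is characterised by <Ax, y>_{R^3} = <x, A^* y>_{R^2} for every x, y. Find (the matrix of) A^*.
A^* = A^T =
[[2, 1, -2],
 [0, -3, 3]]

For real matrices with standard dot products, the defining identity <Ax, y> = <x, A^* y> gives (Ax)^T y = x^T (A^*) y, i.e. x^T A^T y = x^T (A^*) y. Since this holds for all x, y, we must have A^* = A^T. Therefore
A^* =
[[2, 1, -2],
 [0, -3, 3]].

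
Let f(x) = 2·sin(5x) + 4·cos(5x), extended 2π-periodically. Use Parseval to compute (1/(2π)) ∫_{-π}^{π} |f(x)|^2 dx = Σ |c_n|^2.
Σ |c_n|^2 = 10

Expand |f|^2 and use orthogonality of {sin(nx), cos(mx)} on [-π, π]:
  ∫_{-π}^{π} sin(nx)^2 dx = π, ∫ cos(mx)^2 dx = π, and cross terms integrate to 0.
So ∫_{-π}^{π} f(x)^2 dx = 2^2 · π + 4^2 · π = (4 + 16)π.
Divide by 2π: (4 + 16)/2 = 10.
By Parseval, this equals Σ |c_n|^2.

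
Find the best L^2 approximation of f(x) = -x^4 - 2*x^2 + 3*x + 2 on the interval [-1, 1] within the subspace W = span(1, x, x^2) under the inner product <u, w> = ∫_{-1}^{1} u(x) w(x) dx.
g(x) = -20*x^2/7 + 3*x + 73/35

The best approximation g ∈ W is the orthogonal projection of f onto W. Writing g = a_0 + a_1 x + a_2 x^2, the coefficients solve the normal equations G · a = b where
  G_{ij} = <φ_i, φ_j> and b_i = <f, φ_i>, with φ_0 = 1, φ_1 = x, φ_2 = x^2.
G =
  [2, 0, 2/3]
  [0, 2/3, 0]
  [2/3, 0, 2/5],
b = (34/15, 2, 26/105).
Solving gives a_0 = 73/35, a_1 = 3, a_2 = -20/7, so
  g(x) = -20*x^2/7 + 3*x + 73/35.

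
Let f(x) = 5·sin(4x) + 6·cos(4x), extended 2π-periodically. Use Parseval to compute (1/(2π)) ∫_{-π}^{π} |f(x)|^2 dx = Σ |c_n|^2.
Σ |c_n|^2 = 61/2

Expand |f|^2 and use orthogonality of {sin(nx), cos(mx)} on [-π, π]:
  ∫_{-π}^{π} sin(nx)^2 dx = π, ∫ cos(mx)^2 dx = π, and cross terms integrate to 0.
So ∫_{-π}^{π} f(x)^2 dx = 5^2 · π + 6^2 · π = (25 + 36)π.
Divide by 2π: (25 + 36)/2 = 61/2.
By Parseval, this equals Σ |c_n|^2.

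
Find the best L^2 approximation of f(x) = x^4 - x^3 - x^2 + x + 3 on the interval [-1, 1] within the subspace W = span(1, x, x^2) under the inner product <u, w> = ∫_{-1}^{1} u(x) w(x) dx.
g(x) = -x^2/7 + 2*x/5 + 102/35

The best approximation g ∈ W is the orthogonal projection of f onto W. Writing g = a_0 + a_1 x + a_2 x^2, the coefficients solve the normal equations G · a = b where
  G_{ij} = <φ_i, φ_j> and b_i = <f, φ_i>, with φ_0 = 1, φ_1 = x, φ_2 = x^2.
G =
  [2, 0, 2/3]
  [0, 2/3, 0]
  [2/3, 0, 2/5],
b = (86/15, 4/15, 66/35).
Solving gives a_0 = 102/35, a_1 = 2/5, a_2 = -1/7, so
  g(x) = -x^2/7 + 2*x/5 + 102/35.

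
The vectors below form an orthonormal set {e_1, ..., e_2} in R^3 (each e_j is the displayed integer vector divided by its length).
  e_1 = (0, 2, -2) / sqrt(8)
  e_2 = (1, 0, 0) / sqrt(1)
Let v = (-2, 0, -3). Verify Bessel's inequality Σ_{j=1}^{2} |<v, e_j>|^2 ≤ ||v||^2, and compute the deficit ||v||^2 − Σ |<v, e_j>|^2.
Σ |<v, e_j>|^2 = 17/2; ||v||^2 = 13; deficit = 9/2

Write each e_j = u_j / sqrt(<u_j, u_j>) where u_j is the displayed integer vector. Then <v, e_j> = <v, u_j> / sqrt(<u_j, u_j>), so |<v, e_j>|^2 = <v, u_j>^2 / <u_j, u_j>.
Coefficients: <v, e_1> = 6/sqrt(8), <v, e_2> = -2/sqrt(1).
Square and sum: Σ |<v, e_j>|^2 = 17/2.
Compute ||v||^2 = v·v = 13.
Deficit = 13 − 17/2 = 9/2 ≥ 0, confirming Bessel's inequality. (The deficit equals ||v − Σ <v,e_j> e_j||^2, the squared distance from v to span{e_j}.)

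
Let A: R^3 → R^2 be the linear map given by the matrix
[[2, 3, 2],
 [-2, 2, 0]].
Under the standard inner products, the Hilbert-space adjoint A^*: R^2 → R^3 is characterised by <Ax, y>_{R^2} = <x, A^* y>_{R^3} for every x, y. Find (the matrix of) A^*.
A^* = A^T =
[[2, -2],
 [3, 2],
 [2, 0]]

For real matrices with standard dot products, the defining identity <Ax, y> = <x, A^* y> gives (Ax)^T y = x^T (A^*) y, i.e. x^T A^T y = x^T (A^*) y. Since this holds for all x, y, we must have A^* = A^T. Therefore
A^* =
[[2, -2],
 [3, 2],
 [2, 0]].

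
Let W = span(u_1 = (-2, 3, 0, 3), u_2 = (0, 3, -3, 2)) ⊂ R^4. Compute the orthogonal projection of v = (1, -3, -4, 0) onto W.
proj_W(v) = (82/37, -24/37, -99/37, -57/37)

Set up U = [u_1 | ... | u_2] ∈ R^(4×2). The projector onto W = col(U) is P = U (U^T U)^(-1) U^T.
Compute U^T U =
  [22, 15]
  [15, 22],
and U^T v = (-11, 3).
Solve U^T U · c = U^T v for the coefficients: c = (-41/37, 33/37). The projection is proj_W(v) = U c.
Check: (v - proj_W(v)) · u_1 = 0  (should be 0).
Check: (v - proj_W(v)) · u_2 = 0  (should be 0).
Result: proj_W(v) = (82/37, -24/37, -99/37, -57/37).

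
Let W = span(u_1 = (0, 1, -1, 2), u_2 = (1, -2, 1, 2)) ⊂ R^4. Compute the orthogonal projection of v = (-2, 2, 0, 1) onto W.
proj_W(v) = (-28/59, 100/59, -72/59, 32/59)

Set up U = [u_1 | ... | u_2] ∈ R^(4×2). The projector onto W = col(U) is P = U (U^T U)^(-1) U^T.
Compute U^T U =
  [6, 1]
  [1, 10],
and U^T v = (4, -4).
Solve U^T U · c = U^T v for the coefficients: c = (44/59, -28/59). The projection is proj_W(v) = U c.
Check: (v - proj_W(v)) · u_1 = 0  (should be 0).
Check: (v - proj_W(v)) · u_2 = 0  (should be 0).
Result: proj_W(v) = (-28/59, 100/59, -72/59, 32/59).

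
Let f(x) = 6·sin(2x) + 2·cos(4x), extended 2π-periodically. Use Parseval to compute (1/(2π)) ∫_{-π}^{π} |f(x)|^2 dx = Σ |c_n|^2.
Σ |c_n|^2 = 20

Expand |f|^2 and use orthogonality of {sin(nx), cos(mx)} on [-π, π]:
  ∫_{-π}^{π} sin(nx)^2 dx = π, ∫ cos(mx)^2 dx = π, and cross terms integrate to 0.
So ∫_{-π}^{π} f(x)^2 dx = 6^2 · π + 2^2 · π = (36 + 4)π.
Divide by 2π: (36 + 4)/2 = 20.
By Parseval, this equals Σ |c_n|^2.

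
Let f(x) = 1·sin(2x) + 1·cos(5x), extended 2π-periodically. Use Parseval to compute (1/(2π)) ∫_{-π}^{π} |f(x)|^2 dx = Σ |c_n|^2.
Σ |c_n|^2 = 1

Expand |f|^2 and use orthogonality of {sin(nx), cos(mx)} on [-π, π]:
  ∫_{-π}^{π} sin(nx)^2 dx = π, ∫ cos(mx)^2 dx = π, and cross terms integrate to 0.
So ∫_{-π}^{π} f(x)^2 dx = 1^2 · π + 1^2 · π = (1 + 1)π.
Divide by 2π: (1 + 1)/2 = 1.
By Parseval, this equals Σ |c_n|^2.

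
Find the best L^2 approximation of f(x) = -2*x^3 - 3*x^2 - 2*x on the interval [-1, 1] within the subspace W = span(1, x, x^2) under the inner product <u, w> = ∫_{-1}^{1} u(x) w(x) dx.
g(x) = -3*x^2 - 16*x/5

The best approximation g ∈ W is the orthogonal projection of f onto W. Writing g = a_0 + a_1 x + a_2 x^2, the coefficients solve the normal equations G · a = b where
  G_{ij} = <φ_i, φ_j> and b_i = <f, φ_i>, with φ_0 = 1, φ_1 = x, φ_2 = x^2.
G =
  [2, 0, 2/3]
  [0, 2/3, 0]
  [2/3, 0, 2/5],
b = (-2, -32/15, -6/5).
Solving gives a_0 = 0, a_1 = -16/5, a_2 = -3, so
  g(x) = -3*x^2 - 16*x/5.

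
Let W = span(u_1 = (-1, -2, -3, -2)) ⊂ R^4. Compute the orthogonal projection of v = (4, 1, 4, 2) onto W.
proj_W(v) = (11/9, 22/9, 11/3, 22/9)

Set up U = [u_1 | ... | u_1] ∈ R^(4×1). The projector onto W = col(U) is P = U (U^T U)^(-1) U^T.
Compute U^T U =
  [18],
and U^T v = (-22).
Solve U^T U · c = U^T v for the coefficients: c = (-11/9). The projection is proj_W(v) = U c.
Check: (v - proj_W(v)) · u_1 = 0  (should be 0).
Result: proj_W(v) = (11/9, 22/9, 11/3, 22/9).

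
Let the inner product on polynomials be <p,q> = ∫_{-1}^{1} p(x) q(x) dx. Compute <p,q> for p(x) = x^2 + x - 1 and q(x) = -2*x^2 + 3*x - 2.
<p,q> = 26/5

Expand the product: p(x)·q(x) = -2*x^4 + x^3 + 3*x^2 - 5*x + 2.
∫_{-1}^{1} of each monomial x^k gives [2/(k+1) if k even, 0 if k odd]. Integrating term-by-term (or equivalently evaluating the antiderivative F(x) = -2*x^5/5 + x^4/4 + x^3 - 5*x^2/2 + 2*x at the endpoints):
  F(1) − F(−1) = 7/20 − (-97/20) = 26/5.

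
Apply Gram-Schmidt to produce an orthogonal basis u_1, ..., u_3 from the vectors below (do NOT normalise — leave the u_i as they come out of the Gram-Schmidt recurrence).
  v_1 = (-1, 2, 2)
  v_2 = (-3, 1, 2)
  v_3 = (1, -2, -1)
Orthogonal basis:
  u_1 = (-1, 2, 2)
  u_2 = (-2, -1, 0)
  u_3 = (2/9, -4/9, 5/9)

Apply the Gram-Schmidt recurrence
  u_1 = v_1
  u_i = v_i − Σ_{j<i} ((v_i · u_j) / (u_j · u_j)) · u_j.

Step by step this gives:
  u_1 = (-1, 2, 2)
  u_2 = (-2, -1, 0)
  u_3 = (2/9, -4/9, 5/9)

Orthogonality check:
  u_2 · u_1 = 0 (should be 0)
  u_3 · u_1 = 0 (should be 0)
  u_3 · u_2 = 0 (should be 0)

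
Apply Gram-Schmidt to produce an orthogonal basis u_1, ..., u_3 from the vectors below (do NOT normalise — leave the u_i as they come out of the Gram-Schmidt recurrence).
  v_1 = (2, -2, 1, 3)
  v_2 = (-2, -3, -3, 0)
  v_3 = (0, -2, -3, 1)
Orthogonal basis:
  u_1 = (2, -2, 1, 3)
  u_2 = (-17/9, -28/9, -53/18, 1/6)
  u_3 = (342/395, 238/395, -466/395, 86/395)

Apply the Gram-Schmidt recurrence
  u_1 = v_1
  u_i = v_i − Σ_{j<i} ((v_i · u_j) / (u_j · u_j)) · u_j.

Step by step this gives:
  u_1 = (2, -2, 1, 3)
  u_2 = (-17/9, -28/9, -53/18, 1/6)
  u_3 = (342/395, 238/395, -466/395, 86/395)

Orthogonality check:
  u_2 · u_1 = 0 (should be 0)
  u_3 · u_1 = 0 (should be 0)
  u_3 · u_2 = 0 (should be 0)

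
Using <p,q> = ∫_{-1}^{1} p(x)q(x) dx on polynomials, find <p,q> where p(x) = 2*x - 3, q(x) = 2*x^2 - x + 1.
<p,q> = -34/3

Expand the product: p(x)·q(x) = 4*x^3 - 8*x^2 + 5*x - 3.
∫_{-1}^{1} of each monomial x^k gives [2/(k+1) if k even, 0 if k odd]. Integrating term-by-term (or equivalently evaluating the antiderivative F(x) = x^4 - 8*x^3/3 + 5*x^2/2 - 3*x at the endpoints):
  F(1) − F(−1) = -13/6 − (55/6) = -34/3.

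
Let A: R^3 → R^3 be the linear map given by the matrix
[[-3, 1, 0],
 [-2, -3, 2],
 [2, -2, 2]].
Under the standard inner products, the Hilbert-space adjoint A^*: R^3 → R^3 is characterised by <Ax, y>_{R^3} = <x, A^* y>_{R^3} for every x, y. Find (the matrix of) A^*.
A^* = A^T =
[[-3, -2, 2],
 [1, -3, -2],
 [0, 2, 2]]

For real matrices with standard dot products, the defining identity <Ax, y> = <x, A^* y> gives (Ax)^T y = x^T (A^*) y, i.e. x^T A^T y = x^T (A^*) y. Since this holds for all x, y, we must have A^* = A^T. Therefore
A^* =
[[-3, -2, 2],
 [1, -3, -2],
 [0, 2, 2]].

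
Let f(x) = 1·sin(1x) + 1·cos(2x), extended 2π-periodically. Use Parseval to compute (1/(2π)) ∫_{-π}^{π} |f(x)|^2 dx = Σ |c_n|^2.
Σ |c_n|^2 = 1

Expand |f|^2 and use orthogonality of {sin(nx), cos(mx)} on [-π, π]:
  ∫_{-π}^{π} sin(nx)^2 dx = π, ∫ cos(mx)^2 dx = π, and cross terms integrate to 0.
So ∫_{-π}^{π} f(x)^2 dx = 1^2 · π + 1^2 · π = (1 + 1)π.
Divide by 2π: (1 + 1)/2 = 1.
By Parseval, this equals Σ |c_n|^2.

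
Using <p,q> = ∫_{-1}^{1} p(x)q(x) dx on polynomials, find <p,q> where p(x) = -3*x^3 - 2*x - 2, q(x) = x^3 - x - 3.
<p,q> = 1352/105

Expand the product: p(x)·q(x) = -3*x^6 + x^4 + 7*x^3 + 2*x^2 + 8*x + 6.
∫_{-1}^{1} of each monomial x^k gives [2/(k+1) if k even, 0 if k odd]. Integrating term-by-term (or equivalently evaluating the antiderivative F(x) = -3*x^7/7 + x^5/5 + 7*x^4/4 + 2*x^3/3 + 4*x^2 + 6*x at the endpoints):
  F(1) − F(−1) = 5119/420 − (-289/420) = 1352/105.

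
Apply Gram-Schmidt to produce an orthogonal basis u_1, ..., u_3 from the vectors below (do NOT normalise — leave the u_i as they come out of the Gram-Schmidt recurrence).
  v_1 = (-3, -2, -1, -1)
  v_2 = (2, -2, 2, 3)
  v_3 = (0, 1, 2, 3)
Orthogonal basis:
  u_1 = (-3, -2, -1, -1)
  u_2 = (3/5, -44/15, 23/15, 38/15)
  u_3 = (-221/133, 179/133, 115/133, 10/7)

Apply the Gram-Schmidt recurrence
  u_1 = v_1
  u_i = v_i − Σ_{j<i} ((v_i · u_j) / (u_j · u_j)) · u_j.

Step by step this gives:
  u_1 = (-3, -2, -1, -1)
  u_2 = (3/5, -44/15, 23/15, 38/15)
  u_3 = (-221/133, 179/133, 115/133, 10/7)

Orthogonality check:
  u_2 · u_1 = 0 (should be 0)
  u_3 · u_1 = 0 (should be 0)
  u_3 · u_2 = 0 (should be 0)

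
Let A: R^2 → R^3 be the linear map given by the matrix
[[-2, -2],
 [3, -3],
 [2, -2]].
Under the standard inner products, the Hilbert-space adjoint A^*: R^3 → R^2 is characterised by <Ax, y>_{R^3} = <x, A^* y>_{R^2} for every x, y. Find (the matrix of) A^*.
A^* = A^T =
[[-2, 3, 2],
 [-2, -3, -2]]

For real matrices with standard dot products, the defining identity <Ax, y> = <x, A^* y> gives (Ax)^T y = x^T (A^*) y, i.e. x^T A^T y = x^T (A^*) y. Since this holds for all x, y, we must have A^* = A^T. Therefore
A^* =
[[-2, 3, 2],
 [-2, -3, -2]].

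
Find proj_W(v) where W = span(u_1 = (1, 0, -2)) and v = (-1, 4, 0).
proj_W(v) = (-1/5, 0, 2/5)

Set up U = [u_1 | ... | u_1] ∈ R^(3×1). The projector onto W = col(U) is P = U (U^T U)^(-1) U^T.
Compute U^T U =
  [5],
and U^T v = (-1).
Solve U^T U · c = U^T v for the coefficients: c = (-1/5). The projection is proj_W(v) = U c.
Check: (v - proj_W(v)) · u_1 = 0  (should be 0).
Result: proj_W(v) = (-1/5, 0, 2/5).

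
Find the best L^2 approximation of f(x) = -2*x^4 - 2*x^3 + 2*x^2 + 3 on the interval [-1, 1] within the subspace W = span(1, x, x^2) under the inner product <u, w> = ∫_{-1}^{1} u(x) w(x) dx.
g(x) = 2*x^2/7 - 6*x/5 + 111/35

The best approximation g ∈ W is the orthogonal projection of f onto W. Writing g = a_0 + a_1 x + a_2 x^2, the coefficients solve the normal equations G · a = b where
  G_{ij} = <φ_i, φ_j> and b_i = <f, φ_i>, with φ_0 = 1, φ_1 = x, φ_2 = x^2.
G =
  [2, 0, 2/3]
  [0, 2/3, 0]
  [2/3, 0, 2/5],
b = (98/15, -4/5, 78/35).
Solving gives a_0 = 111/35, a_1 = -6/5, a_2 = 2/7, so
  g(x) = 2*x^2/7 - 6*x/5 + 111/35.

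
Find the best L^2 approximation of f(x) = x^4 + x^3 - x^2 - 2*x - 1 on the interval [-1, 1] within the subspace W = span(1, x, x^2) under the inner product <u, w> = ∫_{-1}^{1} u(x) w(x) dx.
g(x) = -x^2/7 - 7*x/5 - 38/35

The best approximation g ∈ W is the orthogonal projection of f onto W. Writing g = a_0 + a_1 x + a_2 x^2, the coefficients solve the normal equations G · a = b where
  G_{ij} = <φ_i, φ_j> and b_i = <f, φ_i>, with φ_0 = 1, φ_1 = x, φ_2 = x^2.
G =
  [2, 0, 2/3]
  [0, 2/3, 0]
  [2/3, 0, 2/5],
b = (-34/15, -14/15, -82/105).
Solving gives a_0 = -38/35, a_1 = -7/5, a_2 = -1/7, so
  g(x) = -x^2/7 - 7*x/5 - 38/35.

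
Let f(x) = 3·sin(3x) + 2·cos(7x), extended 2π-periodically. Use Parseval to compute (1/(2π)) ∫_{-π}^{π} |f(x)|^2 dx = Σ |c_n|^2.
Σ |c_n|^2 = 13/2

Expand |f|^2 and use orthogonality of {sin(nx), cos(mx)} on [-π, π]:
  ∫_{-π}^{π} sin(nx)^2 dx = π, ∫ cos(mx)^2 dx = π, and cross terms integrate to 0.
So ∫_{-π}^{π} f(x)^2 dx = 3^2 · π + 2^2 · π = (9 + 4)π.
Divide by 2π: (9 + 4)/2 = 13/2.
By Parseval, this equals Σ |c_n|^2.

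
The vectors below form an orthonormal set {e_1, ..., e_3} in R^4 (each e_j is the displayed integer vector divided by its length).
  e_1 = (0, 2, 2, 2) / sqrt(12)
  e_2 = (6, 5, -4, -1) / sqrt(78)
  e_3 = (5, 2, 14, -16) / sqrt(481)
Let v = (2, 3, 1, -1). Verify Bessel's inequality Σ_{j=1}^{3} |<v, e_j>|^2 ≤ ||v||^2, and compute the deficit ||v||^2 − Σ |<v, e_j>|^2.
Σ |<v, e_j>|^2 = 547/37; ||v||^2 = 15; deficit = 8/37

Write each e_j = u_j / sqrt(<u_j, u_j>) where u_j is the displayed integer vector. Then <v, e_j> = <v, u_j> / sqrt(<u_j, u_j>), so |<v, e_j>|^2 = <v, u_j>^2 / <u_j, u_j>.
Coefficients: <v, e_1> = 6/sqrt(12), <v, e_2> = 24/sqrt(78), <v, e_3> = 46/sqrt(481).
Square and sum: Σ |<v, e_j>|^2 = 547/37.
Compute ||v||^2 = v·v = 15.
Deficit = 15 − 547/37 = 8/37 ≥ 0, confirming Bessel's inequality. (The deficit equals ||v − Σ <v,e_j> e_j||^2, the squared distance from v to span{e_j}.)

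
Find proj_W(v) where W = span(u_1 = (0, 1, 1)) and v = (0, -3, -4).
proj_W(v) = (0, -7/2, -7/2)

Set up U = [u_1 | ... | u_1] ∈ R^(3×1). The projector onto W = col(U) is P = U (U^T U)^(-1) U^T.
Compute U^T U =
  [2],
and U^T v = (-7).
Solve U^T U · c = U^T v for the coefficients: c = (-7/2). The projection is proj_W(v) = U c.
Check: (v - proj_W(v)) · u_1 = 0  (should be 0).
Result: proj_W(v) = (0, -7/2, -7/2).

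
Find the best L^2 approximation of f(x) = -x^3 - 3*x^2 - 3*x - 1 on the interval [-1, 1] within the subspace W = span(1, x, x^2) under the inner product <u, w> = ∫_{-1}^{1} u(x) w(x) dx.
g(x) = -3*x^2 - 18*x/5 - 1

The best approximation g ∈ W is the orthogonal projection of f onto W. Writing g = a_0 + a_1 x + a_2 x^2, the coefficients solve the normal equations G · a = b where
  G_{ij} = <φ_i, φ_j> and b_i = <f, φ_i>, with φ_0 = 1, φ_1 = x, φ_2 = x^2.
G =
  [2, 0, 2/3]
  [0, 2/3, 0]
  [2/3, 0, 2/5],
b = (-4, -12/5, -28/15).
Solving gives a_0 = -1, a_1 = -18/5, a_2 = -3, so
  g(x) = -3*x^2 - 18*x/5 - 1.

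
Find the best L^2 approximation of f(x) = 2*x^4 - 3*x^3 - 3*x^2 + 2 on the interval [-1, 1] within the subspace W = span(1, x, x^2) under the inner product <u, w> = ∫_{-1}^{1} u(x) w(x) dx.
g(x) = -9*x^2/7 - 9*x/5 + 64/35

The best approximation g ∈ W is the orthogonal projection of f onto W. Writing g = a_0 + a_1 x + a_2 x^2, the coefficients solve the normal equations G · a = b where
  G_{ij} = <φ_i, φ_j> and b_i = <f, φ_i>, with φ_0 = 1, φ_1 = x, φ_2 = x^2.
G =
  [2, 0, 2/3]
  [0, 2/3, 0]
  [2/3, 0, 2/5],
b = (14/5, -6/5, 74/105).
Solving gives a_0 = 64/35, a_1 = -9/5, a_2 = -9/7, so
  g(x) = -9*x^2/7 - 9*x/5 + 64/35.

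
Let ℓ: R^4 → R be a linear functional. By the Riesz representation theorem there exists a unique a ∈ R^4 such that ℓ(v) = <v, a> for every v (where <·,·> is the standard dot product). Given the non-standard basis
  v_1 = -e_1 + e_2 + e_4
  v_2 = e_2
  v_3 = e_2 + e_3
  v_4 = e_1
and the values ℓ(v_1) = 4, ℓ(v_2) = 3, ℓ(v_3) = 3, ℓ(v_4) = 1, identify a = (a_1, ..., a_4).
a = (1, 3, 0, 2)

Write a = (a_1, ..., a_4) in the standard basis. For each basis vector v_i, ℓ(v_i) = <v_i, a> is a linear equation in the a_j's. Collect the n equations into a matrix system V a = ℓ, where row i of V is v_i (expressed in the standard basis). Since V is invertible (lower-triangular with 1s on the diagonal, up to permutation), solve by back-substitution:
  V =
[[-1, 1, 0, 1],
 [0, 1, 0, 0],
 [0, 1, 1, 0],
 [1, 0, 0, 0]]
  V a = (4, 3, 3, 1)
Solving gives a = (1, 3, 0, 2).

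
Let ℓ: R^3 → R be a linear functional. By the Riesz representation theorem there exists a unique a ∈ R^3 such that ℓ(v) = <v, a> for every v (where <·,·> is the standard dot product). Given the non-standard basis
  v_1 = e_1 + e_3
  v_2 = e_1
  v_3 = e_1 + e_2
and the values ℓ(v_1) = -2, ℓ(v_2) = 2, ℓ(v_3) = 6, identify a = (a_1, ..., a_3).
a = (2, 4, -4)

Write a = (a_1, ..., a_3) in the standard basis. For each basis vector v_i, ℓ(v_i) = <v_i, a> is a linear equation in the a_j's. Collect the n equations into a matrix system V a = ℓ, where row i of V is v_i (expressed in the standard basis). Since V is invertible (lower-triangular with 1s on the diagonal, up to permutation), solve by back-substitution:
  V =
[[1, 0, 1],
 [1, 0, 0],
 [1, 1, 0]]
  V a = (-2, 2, 6)
Solving gives a = (2, 4, -4).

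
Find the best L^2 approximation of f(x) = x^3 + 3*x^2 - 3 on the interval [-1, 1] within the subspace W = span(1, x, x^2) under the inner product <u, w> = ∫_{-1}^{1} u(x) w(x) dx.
g(x) = 3*x^2 + 3*x/5 - 3

The best approximation g ∈ W is the orthogonal projection of f onto W. Writing g = a_0 + a_1 x + a_2 x^2, the coefficients solve the normal equations G · a = b where
  G_{ij} = <φ_i, φ_j> and b_i = <f, φ_i>, with φ_0 = 1, φ_1 = x, φ_2 = x^2.
G =
  [2, 0, 2/3]
  [0, 2/3, 0]
  [2/3, 0, 2/5],
b = (-4, 2/5, -4/5).
Solving gives a_0 = -3, a_1 = 3/5, a_2 = 3, so
  g(x) = 3*x^2 + 3*x/5 - 3.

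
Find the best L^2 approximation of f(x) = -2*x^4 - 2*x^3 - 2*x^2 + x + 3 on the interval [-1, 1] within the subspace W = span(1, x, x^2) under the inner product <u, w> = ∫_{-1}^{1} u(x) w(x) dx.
g(x) = -26*x^2/7 - x/5 + 111/35

The best approximation g ∈ W is the orthogonal projection of f onto W. Writing g = a_0 + a_1 x + a_2 x^2, the coefficients solve the normal equations G · a = b where
  G_{ij} = <φ_i, φ_j> and b_i = <f, φ_i>, with φ_0 = 1, φ_1 = x, φ_2 = x^2.
G =
  [2, 0, 2/3]
  [0, 2/3, 0]
  [2/3, 0, 2/5],
b = (58/15, -2/15, 22/35).
Solving gives a_0 = 111/35, a_1 = -1/5, a_2 = -26/7, so
  g(x) = -26*x^2/7 - x/5 + 111/35.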